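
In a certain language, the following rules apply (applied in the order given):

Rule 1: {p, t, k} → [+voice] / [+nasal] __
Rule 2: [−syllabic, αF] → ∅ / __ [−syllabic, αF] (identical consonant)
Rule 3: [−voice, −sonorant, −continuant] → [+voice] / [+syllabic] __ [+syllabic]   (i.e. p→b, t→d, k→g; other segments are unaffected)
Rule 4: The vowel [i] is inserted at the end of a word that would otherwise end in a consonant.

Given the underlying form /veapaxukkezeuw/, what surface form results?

veabaxugezeuwi

Rule 1 (post-nasal voicing): no segment meets the environment; /veapaxukkezeuw/ is unchanged.
Rule 2 (degemination): /kk/ is a geminate; the first /k/ deletes. /veapaxukkezeuw/ → veapaxukezeuw.
Rule 3 (intervocalic voicing): /p/ is a voiceless stop between vowels /a/ and /a/, so it voices to [b]. /k/ is a voiceless stop between vowels /u/ and /e/, so it voices to [g]. /veapaxukezeuw/ → veabaxugezeuw.
Rule 4 (final i-epenthesis): the form ends in the consonant /w/, so [i] is inserted word-finally. /veabaxugezeuw/ → veabaxugezeuwi.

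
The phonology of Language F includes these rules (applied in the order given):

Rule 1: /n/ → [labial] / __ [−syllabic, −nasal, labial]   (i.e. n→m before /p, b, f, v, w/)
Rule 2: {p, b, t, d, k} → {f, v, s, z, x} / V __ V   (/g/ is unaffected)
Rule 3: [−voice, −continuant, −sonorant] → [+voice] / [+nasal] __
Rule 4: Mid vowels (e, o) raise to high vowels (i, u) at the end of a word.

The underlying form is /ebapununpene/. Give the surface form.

Rule 1 (nasal place assimilation): /n/ precedes the labial consonant /p/, so it assimilates in place to [m]. /ebapununpene/ → ebapunumpene.
Rule 2 (intervocalic spirantization): /b/ is a stop between vowels /e/ and /a/, so it spirantizes to the fricative [v]. /p/ is a stop between vowels /a/ and /u/, so it spirantizes to the fricative [f]. /ebapunumpene/ → evafunumpene.
Rule 3 (post-nasal voicing): /p/ is a voiceless stop immediately after the nasal /m/, so it voices to [b]. /evafunumpene/ → evafunumbene.
Rule 4 (final vowel raising): /e/ is a mid vowel in word-final position, so it raises to [i]. /evafunumbene/ → evafunumbeni.

evafunumbeni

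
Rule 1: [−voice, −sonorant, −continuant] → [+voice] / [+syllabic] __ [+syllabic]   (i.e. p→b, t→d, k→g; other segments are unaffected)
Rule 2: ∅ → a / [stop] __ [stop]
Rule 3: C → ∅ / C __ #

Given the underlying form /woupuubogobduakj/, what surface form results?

Rule 1 (intervocalic voicing): /p/ is a voiceless stop between vowels /u/ and /u/, so it voices to [b]. /woupuubogobduakj/ → woubuubogobduakj.
Rule 2 (stop-cluster a-epenthesis): /b/ and /d/ form a stop–stop cluster, so [a] is inserted between them. /woubuubogobduakj/ → woubuubogobaduakj.
Rule 3 (final cluster simplification): /j/ is the second consonant of a word-final cluster /kj/, so it deletes. /woubuubogobaduakj/ → woubuubogobaduak.

woubuubogobaduak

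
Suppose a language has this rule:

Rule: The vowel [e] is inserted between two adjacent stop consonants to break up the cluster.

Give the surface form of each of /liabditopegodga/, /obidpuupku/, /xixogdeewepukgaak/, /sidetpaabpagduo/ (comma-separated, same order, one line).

liabeditopegodega, obidepuupeku, xixogedeewepukegaak, sidetepaabepageduo

/liabditopegodga/: /b/ and /d/ form a stop–stop cluster, so [e] is inserted between them. /d/ and /g/ form a stop–stop cluster, so [e] is inserted between them. → [liabeditopegodega].
/obidpuupku/: /d/ and /p/ form a stop–stop cluster, so [e] is inserted between them. /p/ and /k/ form a stop–stop cluster, so [e] is inserted between them. → [obidepuupeku].
/xixogdeewepukgaak/: /g/ and /d/ form a stop–stop cluster, so [e] is inserted between them. /k/ and /g/ form a stop–stop cluster, so [e] is inserted between them. → [xixogedeewepukegaak].
/sidetpaabpagduo/: /t/ and /p/ form a stop–stop cluster, so [e] is inserted between them. /b/ and /p/ form a stop–stop cluster, so [e] is inserted between them. /g/ and /d/ form a stop–stop cluster, so [e] is inserted between them. → [sidetepaabepageduo].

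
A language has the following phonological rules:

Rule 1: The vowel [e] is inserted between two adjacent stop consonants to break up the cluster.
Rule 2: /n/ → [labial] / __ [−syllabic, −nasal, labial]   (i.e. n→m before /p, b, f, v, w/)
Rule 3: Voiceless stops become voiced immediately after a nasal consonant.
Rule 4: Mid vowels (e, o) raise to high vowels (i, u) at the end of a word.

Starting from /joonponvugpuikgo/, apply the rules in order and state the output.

joombomvugepuikegu

Rule 1 (stop-cluster e-epenthesis): /g/ and /p/ form a stop–stop cluster, so [e] is inserted between them. /k/ and /g/ form a stop–stop cluster, so [e] is inserted between them. /joonponvugpuikgo/ → joonponvugepuikego.
Rule 2 (nasal place assimilation): /n/ precedes the labial consonant /p/, so it assimilates in place to [m]. /n/ precedes the labial consonant /v/, so it assimilates in place to [m]. /joonponvugepuikego/ → joompomvugepuikego.
Rule 3 (post-nasal voicing): /p/ is a voiceless stop immediately after the nasal /m/, so it voices to [b]. /joompomvugepuikego/ → joombomvugepuikego.
Rule 4 (final vowel raising): /o/ is a mid vowel in word-final position, so it raises to [u]. /joombomvugepuikego/ → joombomvugepuikegu.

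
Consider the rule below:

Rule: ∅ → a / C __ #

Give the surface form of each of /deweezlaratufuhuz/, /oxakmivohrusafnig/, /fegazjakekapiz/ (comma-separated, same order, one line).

deweezlaratufuhuza, oxakmivohrusafniga, fegazjakekapiza

/deweezlaratufuhuz/: the form ends in the consonant /z/, so [a] is inserted word-finally. → [deweezlaratufuhuza].
/oxakmivohrusafnig/: the form ends in the consonant /g/, so [a] is inserted word-finally. → [oxakmivohrusafniga].
/fegazjakekapiz/: the form ends in the consonant /z/, so [a] is inserted word-finally. → [fegazjakekapiza].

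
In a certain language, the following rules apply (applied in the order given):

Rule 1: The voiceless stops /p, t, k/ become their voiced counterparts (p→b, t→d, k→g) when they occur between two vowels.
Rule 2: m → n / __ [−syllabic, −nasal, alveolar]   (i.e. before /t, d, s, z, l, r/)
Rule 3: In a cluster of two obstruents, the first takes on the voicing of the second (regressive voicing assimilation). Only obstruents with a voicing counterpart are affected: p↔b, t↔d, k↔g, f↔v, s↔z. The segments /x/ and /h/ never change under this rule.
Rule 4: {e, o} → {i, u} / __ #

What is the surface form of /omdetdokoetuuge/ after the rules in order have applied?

Rule 1 (intervocalic voicing): /k/ is a voiceless stop between vowels /o/ and /o/, so it voices to [g]. /t/ is a voiceless stop between vowels /e/ and /u/, so it voices to [d]. /omdetdokoetuuge/ → omdetdogoeduuge.
Rule 2 (nasal place assimilation): /m/ precedes the alveolar consonant /d/, so it assimilates in place to [n]. /omdetdogoeduuge/ → ondetdogoeduuge.
Rule 3 (regressive voicing assimilation): /t/ precedes the voiced obstruent /d/, so it voices to [d] by assimilation. /ondetdogoeduuge/ → ondeddogoeduuge.
Rule 4 (final vowel raising): /e/ is a mid vowel in word-final position, so it raises to [i]. /ondeddogoeduuge/ → ondeddogoeduugi.

ondeddogoeduugi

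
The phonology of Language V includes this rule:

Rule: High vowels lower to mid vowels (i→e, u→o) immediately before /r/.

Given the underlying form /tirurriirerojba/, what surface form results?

terorriererojba

Scanning /tirurriirerojba/: /i/ is a high vowel immediately before /r/, so it lowers to [e]; /u/ is a high vowel immediately before /r/, so it lowers to [o]; /i/ at position 7 is not in the conditioning environment; /i/ is a high vowel immediately before /r/, so it lowers to [e].
Result: [terorriererojba].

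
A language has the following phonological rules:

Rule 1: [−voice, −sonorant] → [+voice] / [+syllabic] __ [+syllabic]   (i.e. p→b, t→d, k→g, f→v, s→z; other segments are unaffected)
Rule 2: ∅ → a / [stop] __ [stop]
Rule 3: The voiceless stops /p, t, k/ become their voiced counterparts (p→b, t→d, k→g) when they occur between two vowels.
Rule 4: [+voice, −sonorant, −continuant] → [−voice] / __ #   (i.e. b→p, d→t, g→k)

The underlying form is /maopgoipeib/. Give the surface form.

Rule 1 (intervocalic voicing): /p/ is a voiceless obstruent between vowels /i/ and /e/, so it voices to [b]. /maopgoipeib/ → maopgoibeib.
Rule 2 (stop-cluster a-epenthesis): /p/ and /g/ form a stop–stop cluster, so [a] is inserted between them. /maopgoibeib/ → maopagoibeib.
Rule 3 (intervocalic voicing): /p/ is a voiceless stop between vowels /o/ and /a/, so it voices to [b]. /maopagoibeib/ → maobagoibeib.
Rule 4 (final devoicing): /b/ is a voiced stop in word-final position, so it devoices to [p]. /maobagoibeib/ → maobagoibeip.

maobagoibeip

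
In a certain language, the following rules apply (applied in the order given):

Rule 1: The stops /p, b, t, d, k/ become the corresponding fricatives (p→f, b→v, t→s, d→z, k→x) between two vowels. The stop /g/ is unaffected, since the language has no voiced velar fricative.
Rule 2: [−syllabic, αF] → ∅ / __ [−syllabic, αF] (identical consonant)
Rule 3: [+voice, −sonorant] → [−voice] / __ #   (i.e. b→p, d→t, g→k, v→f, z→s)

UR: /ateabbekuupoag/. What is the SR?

aseabexuufoak

Rule 1 (intervocalic spirantization): /t/ is a stop between vowels /a/ and /e/, so it spirantizes to the fricative [s]. /k/ is a stop between vowels /e/ and /u/, so it spirantizes to the fricative [x]. /p/ is a stop between vowels /u/ and /o/, so it spirantizes to the fricative [f]. /ateabbekuupoag/ → aseabbexuufoag.
Rule 2 (degemination): /bb/ is a geminate; the first /b/ deletes. /aseabbexuufoag/ → aseabexuufoag.
Rule 3 (final devoicing): /g/ is a voiced obstruent in word-final position, so it devoices to [k]. /aseabexuufoag/ → aseabexuufoak.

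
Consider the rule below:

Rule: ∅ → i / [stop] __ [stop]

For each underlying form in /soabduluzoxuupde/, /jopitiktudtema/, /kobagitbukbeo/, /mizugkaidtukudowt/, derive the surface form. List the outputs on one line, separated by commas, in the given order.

soabiduluzoxuupide, jopitikituditema, kobagitibukibeo, mizugikaiditukudowt

/soabduluzoxuupde/: /b/ and /d/ form a stop–stop cluster, so [i] is inserted between them. /p/ and /d/ form a stop–stop cluster, so [i] is inserted between them. → [soabiduluzoxuupide].
/jopitiktudtema/: /k/ and /t/ form a stop–stop cluster, so [i] is inserted between them. /d/ and /t/ form a stop–stop cluster, so [i] is inserted between them. → [jopitikituditema].
/kobagitbukbeo/: /t/ and /b/ form a stop–stop cluster, so [i] is inserted between them. /k/ and /b/ form a stop–stop cluster, so [i] is inserted between them. → [kobagitibukibeo].
/mizugkaidtukudowt/: /g/ and /k/ form a stop–stop cluster, so [i] is inserted between them. /d/ and /t/ form a stop–stop cluster, so [i] is inserted between them. → [mizugikaiditukudowt].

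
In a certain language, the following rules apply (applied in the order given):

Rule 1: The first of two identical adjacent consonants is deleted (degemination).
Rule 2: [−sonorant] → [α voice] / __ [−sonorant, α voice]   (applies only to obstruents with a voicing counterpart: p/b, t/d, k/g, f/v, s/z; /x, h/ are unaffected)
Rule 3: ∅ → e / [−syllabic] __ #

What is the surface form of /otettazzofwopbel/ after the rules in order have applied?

Rule 1 (degemination): /tt/ is a geminate; the first /t/ deletes. /zz/ is a geminate; the first /z/ deletes. /otettazzofwopbel/ → otetazofwopbel.
Rule 2 (regressive voicing assimilation): /p/ precedes the voiced obstruent /b/, so it voices to [b] by assimilation. /otetazofwopbel/ → otetazofwobbel.
Rule 3 (final e-epenthesis): the form ends in the consonant /l/, so [e] is inserted word-finally. /otetazofwobbel/ → otetazofwobbele.

otetazofwobbele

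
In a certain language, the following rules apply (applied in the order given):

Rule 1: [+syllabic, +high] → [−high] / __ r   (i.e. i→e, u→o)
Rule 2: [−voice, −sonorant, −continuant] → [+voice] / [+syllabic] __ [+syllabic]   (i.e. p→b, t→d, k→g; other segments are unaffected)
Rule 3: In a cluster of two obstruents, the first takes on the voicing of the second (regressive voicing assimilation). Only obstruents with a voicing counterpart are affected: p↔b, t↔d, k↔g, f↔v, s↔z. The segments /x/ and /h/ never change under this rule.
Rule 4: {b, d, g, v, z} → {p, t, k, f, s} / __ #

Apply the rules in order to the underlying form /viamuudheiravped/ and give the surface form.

Rule 1 (pre-rhotic lowering): /i/ is a high vowel immediately before /r/, so it lowers to [e]. /viamuudheiravped/ → viamuudheeravped.
Rule 2 (intervocalic voicing): no segment meets the environment; /viamuudheeravped/ is unchanged.
Rule 3 (regressive voicing assimilation): /d/ precedes the voiceless obstruent /h/, so it devoices to [t] by assimilation. /v/ precedes the voiceless obstruent /p/, so it devoices to [f] by assimilation. /viamuudheeravped/ → viamuutheerafped.
Rule 4 (final devoicing): /d/ is a voiced obstruent in word-final position, so it devoices to [t]. /viamuutheerafped/ → viamuutheerafpet.

viamuutheerafpet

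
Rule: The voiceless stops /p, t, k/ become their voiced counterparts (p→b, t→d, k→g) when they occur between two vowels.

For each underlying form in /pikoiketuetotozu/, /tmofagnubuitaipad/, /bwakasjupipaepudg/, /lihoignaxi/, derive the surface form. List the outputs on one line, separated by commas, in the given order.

/pikoiketuetotozu/: /k/ is a voiceless stop between vowels /i/ and /o/, so it voices to [g]. /k/ is a voiceless stop between vowels /i/ and /e/, so it voices to [g]. /t/ is a voiceless stop between vowels /e/ and /u/, so it voices to [d]. /t/ is a voiceless stop between vowels /e/ and /o/, so it voices to [d]. /t/ is a voiceless stop between vowels /o/ and /o/, so it voices to [d]. → [pigoigeduedodozu].
/tmofagnubuitaipad/: /t/ is a voiceless stop between vowels /i/ and /a/, so it voices to [d]. /p/ is a voiceless stop between vowels /i/ and /a/, so it voices to [b]. → [tmofagnubuidaibad].
/bwakasjupipaepudg/: /k/ is a voiceless stop between vowels /a/ and /a/, so it voices to [g]. /p/ is a voiceless stop between vowels /u/ and /i/, so it voices to [b]. /p/ is a voiceless stop between vowels /i/ and /a/, so it voices to [b]. /p/ is a voiceless stop between vowels /e/ and /u/, so it voices to [b]. → [bwagasjubibaebudg].
/lihoignaxi/: the rule's environment is not met; surfaces unchanged as [lihoignaxi].

pigoigeduedodozu, tmofagnubuidaibad, bwagasjubibaebudg, lihoignaxi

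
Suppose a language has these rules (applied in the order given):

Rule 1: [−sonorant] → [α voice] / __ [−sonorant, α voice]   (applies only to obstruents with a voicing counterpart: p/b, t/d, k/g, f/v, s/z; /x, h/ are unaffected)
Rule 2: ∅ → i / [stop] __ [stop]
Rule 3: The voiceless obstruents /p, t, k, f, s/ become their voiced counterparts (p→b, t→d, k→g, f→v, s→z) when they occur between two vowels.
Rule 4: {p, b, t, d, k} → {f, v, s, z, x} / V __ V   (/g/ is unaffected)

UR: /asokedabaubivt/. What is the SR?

azogezavauvift

Rule 1 (regressive voicing assimilation): /v/ precedes the voiceless obstruent /t/, so it devoices to [f] by assimilation. /asokedabaubivt/ → asokedabaubift.
Rule 2 (stop-cluster i-epenthesis): no segment meets the environment; /asokedabaubift/ is unchanged.
Rule 3 (intervocalic voicing): /s/ is a voiceless obstruent between vowels /a/ and /o/, so it voices to [z]. /k/ is a voiceless obstruent between vowels /o/ and /e/, so it voices to [g]. /asokedabaubift/ → azogedabaubift.
Rule 4 (intervocalic spirantization): /d/ is a stop between vowels /e/ and /a/, so it spirantizes to the fricative [z]. /b/ is a stop between vowels /a/ and /a/, so it spirantizes to the fricative [v]. /b/ is a stop between vowels /u/ and /i/, so it spirantizes to the fricative [v]. /azogedabaubift/ → azogezavauvift.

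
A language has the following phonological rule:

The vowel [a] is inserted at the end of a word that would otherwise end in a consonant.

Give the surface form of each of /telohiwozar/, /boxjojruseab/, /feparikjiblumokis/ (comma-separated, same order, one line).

/telohiwozar/: the form ends in the consonant /r/, so [a] is inserted word-finally. → [telohiwozara].
/boxjojruseab/: the form ends in the consonant /b/, so [a] is inserted word-finally. → [boxjojruseaba].
/feparikjiblumokis/: the form ends in the consonant /s/, so [a] is inserted word-finally. → [feparikjiblumokisa].

telohiwozara, boxjojruseaba, feparikjiblumokisa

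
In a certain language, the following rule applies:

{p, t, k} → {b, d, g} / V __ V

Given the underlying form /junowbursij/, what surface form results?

No segment of /junowbursij/ meets the structural description of the rule, so the form surfaces unchanged.

junowbursij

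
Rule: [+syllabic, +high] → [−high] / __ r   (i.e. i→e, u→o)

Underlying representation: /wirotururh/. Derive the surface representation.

/i/ is a high vowel immediately before /r/, so it lowers to [e].
/u/ is a high vowel immediately before /r/, so it lowers to [o].
/u/ is a high vowel immediately before /r/, so it lowers to [o].
Surface form: [werotororh].

werotororh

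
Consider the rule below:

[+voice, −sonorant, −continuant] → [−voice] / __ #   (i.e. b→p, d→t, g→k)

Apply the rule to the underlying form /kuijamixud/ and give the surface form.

kuijamixut

/d/ is a voiced stop in word-final position, so it devoices to [t].
Surface form: [kuijamixut].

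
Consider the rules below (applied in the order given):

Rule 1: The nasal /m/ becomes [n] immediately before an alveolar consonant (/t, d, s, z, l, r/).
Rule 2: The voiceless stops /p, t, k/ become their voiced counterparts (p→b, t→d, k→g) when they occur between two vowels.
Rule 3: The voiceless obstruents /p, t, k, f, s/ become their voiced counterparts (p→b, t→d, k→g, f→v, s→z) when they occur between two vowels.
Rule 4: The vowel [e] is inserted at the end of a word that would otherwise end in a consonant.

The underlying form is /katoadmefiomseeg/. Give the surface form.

Rule 1 (nasal place assimilation): /m/ precedes the alveolar consonant /s/, so it assimilates in place to [n]. /katoadmefiomseeg/ → katoadmefionseeg.
Rule 2 (intervocalic voicing): /t/ is a voiceless stop between vowels /a/ and /o/, so it voices to [d]. /katoadmefionseeg/ → kadoadmefionseeg.
Rule 3 (intervocalic voicing): /f/ is a voiceless obstruent between vowels /e/ and /i/, so it voices to [v]. /kadoadmefionseeg/ → kadoadmevionseeg.
Rule 4 (final e-epenthesis): the form ends in the consonant /g/, so [e] is inserted word-finally. /kadoadmevionseeg/ → kadoadmevionseege.

kadoadmevionseege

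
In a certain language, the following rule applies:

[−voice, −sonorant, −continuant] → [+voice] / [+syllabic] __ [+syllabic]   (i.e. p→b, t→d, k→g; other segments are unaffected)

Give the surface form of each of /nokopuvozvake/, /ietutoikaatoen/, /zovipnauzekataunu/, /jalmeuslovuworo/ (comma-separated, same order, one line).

/nokopuvozvake/: /k/ is a voiceless stop between vowels /o/ and /o/, so it voices to [g]. /p/ is a voiceless stop between vowels /o/ and /u/, so it voices to [b]. /k/ is a voiceless stop between vowels /a/ and /e/, so it voices to [g]. → [nogobuvozvage].
/ietutoikaatoen/: /t/ is a voiceless stop between vowels /e/ and /u/, so it voices to [d]. /t/ is a voiceless stop between vowels /u/ and /o/, so it voices to [d]. /k/ is a voiceless stop between vowels /i/ and /a/, so it voices to [g]. /t/ is a voiceless stop between vowels /a/ and /o/, so it voices to [d]. → [iedudoigaadoen].
/zovipnauzekataunu/: /k/ is a voiceless stop between vowels /e/ and /a/, so it voices to [g]. /t/ is a voiceless stop between vowels /a/ and /a/, so it voices to [d]. → [zovipnauzegadaunu].
/jalmeuslovuworo/: the rule's environment is not met; surfaces unchanged as [jalmeuslovuworo].

nogobuvozvage, iedudoigaadoen, zovipnauzegadaunu, jalmeuslovuworo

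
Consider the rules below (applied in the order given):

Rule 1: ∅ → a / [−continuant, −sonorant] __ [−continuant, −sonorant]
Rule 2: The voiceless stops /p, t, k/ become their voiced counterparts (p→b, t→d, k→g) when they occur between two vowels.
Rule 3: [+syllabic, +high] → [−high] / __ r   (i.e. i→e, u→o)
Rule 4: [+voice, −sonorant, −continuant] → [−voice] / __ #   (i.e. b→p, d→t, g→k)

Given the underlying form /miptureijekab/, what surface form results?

mibadoreijegap

Rule 1 (stop-cluster a-epenthesis): /p/ and /t/ form a stop–stop cluster, so [a] is inserted between them. /miptureijekab/ → mipatureijekab.
Rule 2 (intervocalic voicing): /p/ is a voiceless stop between vowels /i/ and /a/, so it voices to [b]. /t/ is a voiceless stop between vowels /a/ and /u/, so it voices to [d]. /k/ is a voiceless stop between vowels /e/ and /a/, so it voices to [g]. /mipatureijekab/ → mibadureijegab.
Rule 3 (pre-rhotic lowering): /u/ is a high vowel immediately before /r/, so it lowers to [o]. /mibadureijegab/ → mibadoreijegab.
Rule 4 (final devoicing): /b/ is a voiced stop in word-final position, so it devoices to [p]. /mibadoreijegab/ → mibadoreijegap.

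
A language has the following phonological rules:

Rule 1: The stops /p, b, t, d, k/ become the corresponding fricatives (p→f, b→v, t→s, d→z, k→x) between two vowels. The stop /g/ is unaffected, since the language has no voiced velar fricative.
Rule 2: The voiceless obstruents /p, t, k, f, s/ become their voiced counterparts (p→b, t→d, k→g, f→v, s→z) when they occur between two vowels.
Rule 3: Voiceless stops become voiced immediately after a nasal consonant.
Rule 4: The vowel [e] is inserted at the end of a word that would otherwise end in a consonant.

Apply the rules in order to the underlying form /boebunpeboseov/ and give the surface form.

boevunbevozeove

Rule 1 (intervocalic spirantization): /b/ is a stop between vowels /e/ and /u/, so it spirantizes to the fricative [v]. /b/ is a stop between vowels /e/ and /o/, so it spirantizes to the fricative [v]. /boebunpeboseov/ → boevunpevoseov.
Rule 2 (intervocalic voicing): /s/ is a voiceless obstruent between vowels /o/ and /e/, so it voices to [z]. /boevunpevoseov/ → boevunpevozeov.
Rule 3 (post-nasal voicing): /p/ is a voiceless stop immediately after the nasal /n/, so it voices to [b]. /boevunpevozeov/ → boevunbevozeov.
Rule 4 (final e-epenthesis): the form ends in the consonant /v/, so [e] is inserted word-finally. /boevunbevozeov/ → boevunbevozeove.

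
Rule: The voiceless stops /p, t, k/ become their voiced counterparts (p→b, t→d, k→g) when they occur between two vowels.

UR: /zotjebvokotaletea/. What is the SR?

Scanning /zotjebvokotaletea/: /t/ at position 3 is not in the conditioning environment; /k/ is a voiceless stop between vowels /o/ and /o/, so it voices to [g]; /t/ is a voiceless stop between vowels /o/ and /a/, so it voices to [d]; /t/ is a voiceless stop between vowels /e/ and /e/, so it voices to [d].
Result: [zotjebvogodaledea].

zotjebvogodaledea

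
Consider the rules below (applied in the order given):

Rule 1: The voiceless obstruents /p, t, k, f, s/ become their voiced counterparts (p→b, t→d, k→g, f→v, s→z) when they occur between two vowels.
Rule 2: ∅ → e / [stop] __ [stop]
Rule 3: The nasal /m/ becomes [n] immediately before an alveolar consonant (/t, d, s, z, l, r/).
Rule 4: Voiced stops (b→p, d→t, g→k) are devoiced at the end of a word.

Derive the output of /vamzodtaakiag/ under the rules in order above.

Rule 1 (intervocalic voicing): /k/ is a voiceless obstruent between vowels /a/ and /i/, so it voices to [g]. /vamzodtaakiag/ → vamzodtaagiag.
Rule 2 (stop-cluster e-epenthesis): /d/ and /t/ form a stop–stop cluster, so [e] is inserted between them. /vamzodtaagiag/ → vamzodetaagiag.
Rule 3 (nasal place assimilation): /m/ precedes the alveolar consonant /z/, so it assimilates in place to [n]. /vamzodetaagiag/ → vanzodetaagiag.
Rule 4 (final devoicing): /g/ is a voiced stop in word-final position, so it devoices to [k]. /vanzodetaagiag/ → vanzodetaagiak.

vanzodetaagiak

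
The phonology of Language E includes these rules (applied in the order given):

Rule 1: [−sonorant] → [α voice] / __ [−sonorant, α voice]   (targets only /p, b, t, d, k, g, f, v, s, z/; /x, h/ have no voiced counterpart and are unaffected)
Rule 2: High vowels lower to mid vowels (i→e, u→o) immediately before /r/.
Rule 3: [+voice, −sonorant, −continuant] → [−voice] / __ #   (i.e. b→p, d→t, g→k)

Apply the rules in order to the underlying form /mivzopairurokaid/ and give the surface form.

Rule 1 (regressive voicing assimilation): no segment meets the environment; /mivzopairurokaid/ is unchanged.
Rule 2 (pre-rhotic lowering): /i/ is a high vowel immediately before /r/, so it lowers to [e]. /u/ is a high vowel immediately before /r/, so it lowers to [o]. /mivzopairurokaid/ → mivzopaerorokaid.
Rule 3 (final devoicing): /d/ is a voiced stop in word-final position, so it devoices to [t]. /mivzopaerorokaid/ → mivzopaerorokait.

mivzopaerorokait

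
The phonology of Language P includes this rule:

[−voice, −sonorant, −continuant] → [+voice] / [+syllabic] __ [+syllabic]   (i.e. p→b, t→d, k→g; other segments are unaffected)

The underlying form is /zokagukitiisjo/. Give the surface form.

zogagugidiisjo

/k/ is a voiceless stop between vowels /o/ and /a/, so it voices to [g].
/k/ is a voiceless stop between vowels /u/ and /i/, so it voices to [g].
/t/ is a voiceless stop between vowels /i/ and /i/, so it voices to [d].
Surface form: [zogagugidiisjo].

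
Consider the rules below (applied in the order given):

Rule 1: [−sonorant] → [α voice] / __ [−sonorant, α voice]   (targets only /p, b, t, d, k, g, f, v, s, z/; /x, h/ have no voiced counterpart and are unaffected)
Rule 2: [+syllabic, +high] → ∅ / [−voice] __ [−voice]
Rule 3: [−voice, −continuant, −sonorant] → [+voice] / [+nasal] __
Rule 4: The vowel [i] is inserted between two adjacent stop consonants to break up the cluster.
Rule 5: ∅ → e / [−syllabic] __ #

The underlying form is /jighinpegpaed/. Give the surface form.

jikhinbekipaede

Rule 1 (regressive voicing assimilation): /g/ precedes the voiceless obstruent /h/, so it devoices to [k] by assimilation. /g/ precedes the voiceless obstruent /p/, so it devoices to [k] by assimilation. /jighinpegpaed/ → jikhinpekpaed.
Rule 2 (high vowel syncope): no segment meets the environment; /jikhinpekpaed/ is unchanged.
Rule 3 (post-nasal voicing): /p/ is a voiceless stop immediately after the nasal /n/, so it voices to [b]. /jikhinpekpaed/ → jikhinbekpaed.
Rule 4 (stop-cluster i-epenthesis): /k/ and /p/ form a stop–stop cluster, so [i] is inserted between them. /jikhinbekpaed/ → jikhinbekipaed.
Rule 5 (final e-epenthesis): the form ends in the consonant /d/, so [e] is inserted word-finally. /jikhinbekipaed/ → jikhinbekipaede.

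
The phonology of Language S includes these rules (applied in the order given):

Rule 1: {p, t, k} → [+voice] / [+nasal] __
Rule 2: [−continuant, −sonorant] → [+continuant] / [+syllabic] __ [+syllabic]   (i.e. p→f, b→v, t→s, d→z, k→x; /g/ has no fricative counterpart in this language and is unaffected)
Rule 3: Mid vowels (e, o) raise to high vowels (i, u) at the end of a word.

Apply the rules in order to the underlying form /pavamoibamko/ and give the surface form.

pavamoivamgu

Rule 1 (post-nasal voicing): /k/ is a voiceless stop immediately after the nasal /m/, so it voices to [g]. /pavamoibamko/ → pavamoibamgo.
Rule 2 (intervocalic spirantization): /b/ is a stop between vowels /i/ and /a/, so it spirantizes to the fricative [v]. /pavamoibamgo/ → pavamoivamgo.
Rule 3 (final vowel raising): /o/ is a mid vowel in word-final position, so it raises to [u]. /pavamoivamgo/ → pavamoivamgu.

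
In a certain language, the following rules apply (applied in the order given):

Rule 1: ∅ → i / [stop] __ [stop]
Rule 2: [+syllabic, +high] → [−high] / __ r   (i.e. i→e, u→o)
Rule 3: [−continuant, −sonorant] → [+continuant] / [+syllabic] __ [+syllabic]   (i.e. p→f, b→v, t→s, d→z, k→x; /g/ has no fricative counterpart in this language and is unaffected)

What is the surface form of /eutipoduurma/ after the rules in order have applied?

eusifozuorma

Rule 1 (stop-cluster i-epenthesis): no segment meets the environment; /eutipoduurma/ is unchanged.
Rule 2 (pre-rhotic lowering): /u/ is a high vowel immediately before /r/, so it lowers to [o]. /eutipoduurma/ → eutipoduorma.
Rule 3 (intervocalic spirantization): /t/ is a stop between vowels /u/ and /i/, so it spirantizes to the fricative [s]. /p/ is a stop between vowels /i/ and /o/, so it spirantizes to the fricative [f]. /d/ is a stop between vowels /o/ and /u/, so it spirantizes to the fricative [z]. /eutipoduorma/ → eusifozuorma.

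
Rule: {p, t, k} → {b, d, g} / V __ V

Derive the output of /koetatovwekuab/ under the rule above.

koedadovweguab

Scanning /koetatovwekuab/: /k/ at position 1 is not in the conditioning environment; /t/ is a voiceless stop between vowels /e/ and /a/, so it voices to [d]; /t/ is a voiceless stop between vowels /a/ and /o/, so it voices to [d]; /k/ is a voiceless stop between vowels /e/ and /u/, so it voices to [g].
Result: [koedadovweguab].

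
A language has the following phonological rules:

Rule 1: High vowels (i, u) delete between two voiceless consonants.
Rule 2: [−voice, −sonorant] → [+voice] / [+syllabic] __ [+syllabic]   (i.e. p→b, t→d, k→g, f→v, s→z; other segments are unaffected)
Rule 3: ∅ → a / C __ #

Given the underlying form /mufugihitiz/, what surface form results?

muvugihtiza

Rule 1 (high vowel syncope): /i/ is a high vowel flanked by voiceless consonants /h/ and /t/, so it deletes. /mufugihitiz/ → mufugihtiz.
Rule 2 (intervocalic voicing): /f/ is a voiceless obstruent between vowels /u/ and /u/, so it voices to [v]. /mufugihtiz/ → muvugihtiz.
Rule 3 (final a-epenthesis): the form ends in the consonant /z/, so [a] is inserted word-finally. /muvugihtiz/ → muvugihtiza.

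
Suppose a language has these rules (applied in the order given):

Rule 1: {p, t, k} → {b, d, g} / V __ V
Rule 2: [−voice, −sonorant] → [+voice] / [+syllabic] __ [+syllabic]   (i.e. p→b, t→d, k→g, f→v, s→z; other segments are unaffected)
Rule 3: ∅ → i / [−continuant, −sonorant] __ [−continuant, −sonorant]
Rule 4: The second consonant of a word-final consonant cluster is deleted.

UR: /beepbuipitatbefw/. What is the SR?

Rule 1 (intervocalic voicing): /p/ is a voiceless stop between vowels /i/ and /i/, so it voices to [b]. /t/ is a voiceless stop between vowels /i/ and /a/, so it voices to [d]. /beepbuipitatbefw/ → beepbuibidatbefw.
Rule 2 (intervocalic voicing): no segment meets the environment; /beepbuibidatbefw/ is unchanged.
Rule 3 (stop-cluster i-epenthesis): /p/ and /b/ form a stop–stop cluster, so [i] is inserted between them. /t/ and /b/ form a stop–stop cluster, so [i] is inserted between them. /beepbuibidatbefw/ → beepibuibidatibefw.
Rule 4 (final cluster simplification): /w/ is the second consonant of a word-final cluster /fw/, so it deletes. /beepibuibidatibefw/ → beepibuibidatibef.

beepibuibidatibef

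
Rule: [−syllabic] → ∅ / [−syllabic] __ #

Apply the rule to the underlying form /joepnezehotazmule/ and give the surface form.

joepnezehotazmule

No segment of /joepnezehotazmule/ meets the structural description of the rule, so the form surfaces unchanged.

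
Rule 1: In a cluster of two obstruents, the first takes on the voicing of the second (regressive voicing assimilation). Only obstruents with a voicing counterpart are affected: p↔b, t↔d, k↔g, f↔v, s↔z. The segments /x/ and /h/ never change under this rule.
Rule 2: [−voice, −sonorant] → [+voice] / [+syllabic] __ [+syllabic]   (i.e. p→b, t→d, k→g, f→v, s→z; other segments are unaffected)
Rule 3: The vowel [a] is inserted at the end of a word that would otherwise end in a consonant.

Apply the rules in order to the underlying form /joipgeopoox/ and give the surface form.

joibgeobooxa

Rule 1 (regressive voicing assimilation): /p/ precedes the voiced obstruent /g/, so it voices to [b] by assimilation. /joipgeopoox/ → joibgeopoox.
Rule 2 (intervocalic voicing): /p/ is a voiceless obstruent between vowels /o/ and /o/, so it voices to [b]. /joibgeopoox/ → joibgeoboox.
Rule 3 (final a-epenthesis): the form ends in the consonant /x/, so [a] is inserted word-finally. /joibgeoboox/ → joibgeobooxa.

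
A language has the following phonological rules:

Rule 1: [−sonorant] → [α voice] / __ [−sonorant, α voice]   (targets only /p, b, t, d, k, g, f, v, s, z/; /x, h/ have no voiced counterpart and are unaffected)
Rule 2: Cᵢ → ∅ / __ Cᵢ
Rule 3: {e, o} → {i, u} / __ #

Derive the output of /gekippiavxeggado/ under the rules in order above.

Rule 1 (regressive voicing assimilation): /v/ precedes the voiceless obstruent /x/, so it devoices to [f] by assimilation. /gekippiavxeggado/ → gekippiafxeggado.
Rule 2 (degemination): /pp/ is a geminate; the first /p/ deletes. /gg/ is a geminate; the first /g/ deletes. /gekippiafxeggado/ → gekipiafxegado.
Rule 3 (final vowel raising): /o/ is a mid vowel in word-final position, so it raises to [u]. /gekipiafxegado/ → gekipiafxegadu.

gekipiafxegadu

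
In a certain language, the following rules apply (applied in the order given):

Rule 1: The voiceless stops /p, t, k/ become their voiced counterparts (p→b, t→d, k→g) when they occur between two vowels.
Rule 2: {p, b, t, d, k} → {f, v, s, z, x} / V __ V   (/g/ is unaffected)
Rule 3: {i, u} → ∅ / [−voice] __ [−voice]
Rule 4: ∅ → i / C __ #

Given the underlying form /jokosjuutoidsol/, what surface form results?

jogosjuuzoidsoli

Rule 1 (intervocalic voicing): /k/ is a voiceless stop between vowels /o/ and /o/, so it voices to [g]. /t/ is a voiceless stop between vowels /u/ and /o/, so it voices to [d]. /jokosjuutoidsol/ → jogosjuudoidsol.
Rule 2 (intervocalic spirantization): /d/ is a stop between vowels /u/ and /o/, so it spirantizes to the fricative [z]. /jogosjuudoidsol/ → jogosjuuzoidsol.
Rule 3 (high vowel syncope): no segment meets the environment; /jogosjuuzoidsol/ is unchanged.
Rule 4 (final i-epenthesis): the form ends in the consonant /l/, so [i] is inserted word-finally. /jogosjuuzoidsol/ → jogosjuuzoidsoli.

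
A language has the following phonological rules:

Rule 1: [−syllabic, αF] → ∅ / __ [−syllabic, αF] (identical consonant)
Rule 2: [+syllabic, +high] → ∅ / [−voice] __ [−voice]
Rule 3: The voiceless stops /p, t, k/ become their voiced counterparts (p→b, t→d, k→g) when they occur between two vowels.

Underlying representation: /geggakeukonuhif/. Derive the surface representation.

Rule 1 (degemination): /gg/ is a geminate; the first /g/ deletes. /geggakeukonuhif/ → gegakeukonuhif.
Rule 2 (high vowel syncope): /i/ is a high vowel flanked by voiceless consonants /h/ and /f/, so it deletes. /gegakeukonuhif/ → gegakeukonuhf.
Rule 3 (intervocalic voicing): /k/ is a voiceless stop between vowels /a/ and /e/, so it voices to [g]. /k/ is a voiceless stop between vowels /u/ and /o/, so it voices to [g]. /gegakeukonuhf/ → gegageugonuhf.

gegageugonuhf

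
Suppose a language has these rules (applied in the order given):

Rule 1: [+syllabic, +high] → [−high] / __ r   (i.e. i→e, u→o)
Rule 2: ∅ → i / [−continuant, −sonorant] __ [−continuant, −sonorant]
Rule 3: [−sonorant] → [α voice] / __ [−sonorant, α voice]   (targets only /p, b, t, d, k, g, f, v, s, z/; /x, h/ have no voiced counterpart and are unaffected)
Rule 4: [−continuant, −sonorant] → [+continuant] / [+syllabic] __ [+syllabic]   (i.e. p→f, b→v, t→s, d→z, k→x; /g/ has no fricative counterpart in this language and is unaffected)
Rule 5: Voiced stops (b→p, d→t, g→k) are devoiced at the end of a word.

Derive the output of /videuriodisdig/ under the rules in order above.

vizeoriozizdik

Rule 1 (pre-rhotic lowering): /u/ is a high vowel immediately before /r/, so it lowers to [o]. /videuriodisdig/ → videoriodisdig.
Rule 2 (stop-cluster i-epenthesis): no segment meets the environment; /videoriodisdig/ is unchanged.
Rule 3 (regressive voicing assimilation): /s/ precedes the voiced obstruent /d/, so it voices to [z] by assimilation. /videoriodisdig/ → videoriodizdig.
Rule 4 (intervocalic spirantization): /d/ is a stop between vowels /i/ and /e/, so it spirantizes to the fricative [z]. /d/ is a stop between vowels /o/ and /i/, so it spirantizes to the fricative [z]. /videoriodizdig/ → vizeoriozizdig.
Rule 5 (final devoicing): /g/ is a voiced stop in word-final position, so it devoices to [k]. /vizeoriozizdig/ → vizeoriozizdik.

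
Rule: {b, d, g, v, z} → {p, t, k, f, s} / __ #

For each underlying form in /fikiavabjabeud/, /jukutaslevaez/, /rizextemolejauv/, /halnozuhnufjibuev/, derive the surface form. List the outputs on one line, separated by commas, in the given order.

fikiavabjabeut, jukutaslevaes, rizextemolejauf, halnozuhnufjibuef

/fikiavabjabeud/: /d/ is a voiced obstruent in word-final position, so it devoices to [t]. → [fikiavabjabeut].
/jukutaslevaez/: /z/ is a voiced obstruent in word-final position, so it devoices to [s]. → [jukutaslevaes].
/rizextemolejauv/: /v/ is a voiced obstruent in word-final position, so it devoices to [f]. → [rizextemolejauf].
/halnozuhnufjibuev/: /v/ is a voiced obstruent in word-final position, so it devoices to [f]. → [halnozuhnufjibuef].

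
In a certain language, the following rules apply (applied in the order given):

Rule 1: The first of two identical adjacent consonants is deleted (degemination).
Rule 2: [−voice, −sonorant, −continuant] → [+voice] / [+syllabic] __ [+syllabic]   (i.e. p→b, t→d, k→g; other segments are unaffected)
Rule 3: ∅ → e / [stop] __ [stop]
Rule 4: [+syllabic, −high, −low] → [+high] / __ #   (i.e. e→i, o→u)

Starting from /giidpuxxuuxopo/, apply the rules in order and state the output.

giidepuxuuxobu

Rule 1 (degemination): /xx/ is a geminate; the first /x/ deletes. /giidpuxxuuxopo/ → giidpuxuuxopo.
Rule 2 (intervocalic voicing): /p/ is a voiceless stop between vowels /o/ and /o/, so it voices to [b]. /giidpuxuuxopo/ → giidpuxuuxobo.
Rule 3 (stop-cluster e-epenthesis): /d/ and /p/ form a stop–stop cluster, so [e] is inserted between them. /giidpuxuuxobo/ → giidepuxuuxobo.
Rule 4 (final vowel raising): /o/ is a mid vowel in word-final position, so it raises to [u]. /giidepuxuuxobo/ → giidepuxuuxobu.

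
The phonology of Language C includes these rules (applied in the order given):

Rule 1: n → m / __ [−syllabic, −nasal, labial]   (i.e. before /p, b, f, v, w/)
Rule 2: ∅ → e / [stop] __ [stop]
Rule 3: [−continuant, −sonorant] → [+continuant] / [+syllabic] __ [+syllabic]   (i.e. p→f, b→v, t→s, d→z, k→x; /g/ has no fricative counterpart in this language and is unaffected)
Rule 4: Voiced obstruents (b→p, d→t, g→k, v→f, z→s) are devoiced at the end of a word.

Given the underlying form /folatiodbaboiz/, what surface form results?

folasiozevavois

Rule 1 (nasal place assimilation): no segment meets the environment; /folatiodbaboiz/ is unchanged.
Rule 2 (stop-cluster e-epenthesis): /d/ and /b/ form a stop–stop cluster, so [e] is inserted between them. /folatiodbaboiz/ → folatiodebaboiz.
Rule 3 (intervocalic spirantization): /t/ is a stop between vowels /a/ and /i/, so it spirantizes to the fricative [s]. /d/ is a stop between vowels /o/ and /e/, so it spirantizes to the fricative [z]. /b/ is a stop between vowels /e/ and /a/, so it spirantizes to the fricative [v]. /b/ is a stop between vowels /a/ and /o/, so it spirantizes to the fricative [v]. /folatiodebaboiz/ → folasiozevavoiz.
Rule 4 (final devoicing): /z/ is a voiced obstruent in word-final position, so it devoices to [s]. /folasiozevavoiz/ → folasiozevavois.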